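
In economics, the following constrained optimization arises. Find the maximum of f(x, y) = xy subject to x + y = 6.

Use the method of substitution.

Substitute y = 6 - x into f(x,y) = xy:
g(x) = x(6 - x) = 6x - x^2
g'(x) = 6 - 2x = 0  =>  x = 3
y = 6 - 3 = 3
Maximum value = 3 * 3 = 9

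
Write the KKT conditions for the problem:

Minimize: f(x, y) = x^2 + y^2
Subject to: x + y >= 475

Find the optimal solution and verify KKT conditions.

KKT conditions for min x^2 + y^2 s.t. x + y >= 475:
Stationarity: 2x = mu, 2y = mu
So x = y = mu/2.
Complementary slackness: mu*(x + y - 475) = 0
Primal feasibility: x + y >= 475; dual feasibility: mu >= 0
If mu = 0 then x = y = 0, but 0 + 0 < 475 is infeasible, so the constraint is active.
Constraint active: x + y = 2*(mu/2) = 475 => mu = 475
x = y = 475/2, f = 225625/2
Verify: stationarity 2*(475/2) = 475 = mu; primal 475/2 + 475/2 = 475 >= 475; dual mu = 475 >= 0; complementary slackness 475*(475 - 475) = 0. All KKT conditions hold.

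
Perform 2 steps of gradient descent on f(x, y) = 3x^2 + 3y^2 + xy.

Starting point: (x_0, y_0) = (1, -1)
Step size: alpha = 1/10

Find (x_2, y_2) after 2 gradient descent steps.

f(x,y) = 3x^2 + 3y^2 + xy
grad_x = 6x + 1y, grad_y = 6y + 1x
Step 1: grad = (5, -5), (1/2, -1/2)
Step 2: grad = (5/2, -5/2), (1/4, -1/4)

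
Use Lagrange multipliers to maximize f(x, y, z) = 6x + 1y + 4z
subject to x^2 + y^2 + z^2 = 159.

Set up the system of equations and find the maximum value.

Lagrange conditions: 6 = 2*lambda*x, 1 = 2*lambda*y, 4 = 2*lambda*z
So x:6 = y:1 = z:4, i.e. x = 6t, y = 1t, z = 4t
Constraint: t^2*(6^2 + 1^2 + 4^2) = 159
  t^2 * 53 = 159  =>  t = sqrt(3)
Maximum = 6*6t + 1*1t + 4*4t = 53*sqrt(3) = sqrt(8427)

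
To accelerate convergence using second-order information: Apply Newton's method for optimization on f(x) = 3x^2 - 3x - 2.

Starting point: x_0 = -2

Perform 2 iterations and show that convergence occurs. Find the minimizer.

f(x) = 3x^2 - 3x - 2, f'(x) = 6x + (-3), f''(x) = 6
Step 1: f'(-2) = -15, x_1 = -2 - -15/6 = 1/2
Step 2: f'(1/2) = 0, x_2 = 1/2 (converged)
Newton's method converges in 1 step for quadratics.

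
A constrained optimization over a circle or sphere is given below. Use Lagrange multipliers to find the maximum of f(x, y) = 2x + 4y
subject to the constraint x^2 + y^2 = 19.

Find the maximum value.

Set up Lagrange conditions: grad f = lambda * grad g
  2 = 2*lambda*x
  4 = 2*lambda*y
From these: x/y = 2/4, so x = 2t, y = 4t for some t.
Substitute into constraint: (2t)^2 + (4t)^2 = 19
  t^2 * 20 = 19
  t = sqrt(19/20)
Maximum = 2*x + 4*y = (2^2 + 4^2)*t = 20 * sqrt(19/20) = sqrt(380)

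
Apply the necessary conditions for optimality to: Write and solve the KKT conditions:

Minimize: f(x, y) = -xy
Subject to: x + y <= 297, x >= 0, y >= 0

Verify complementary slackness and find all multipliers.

Problem: min -xy s.t. x + y <= 297 (multiplier lambda), x >= 0 (mu_x), y >= 0 (mu_y)
KKT stationarity: -y + lambda - mu_x = 0, -x + lambda - mu_y = 0, with lambda, mu_x, mu_y >= 0
Complementary slackness: lambda*(x + y - 297) = 0, mu_x*x = 0, mu_y*y = 0
If lambda = 0: y = -mu_x <= 0 and x = -mu_y <= 0 force x = y = 0 with f = 0; but x = y = 297/2 is feasible with f = -88209/4 < 0, so this is not the minimum. Hence lambda > 0 and x + y = 297.
Try x > 0, y > 0 (so mu_x = mu_y = 0): y = lambda, x = lambda => x = y = lambda
x + y = 297 => 2*lambda = 297 => lambda = 297/2
x* = y* = 297/2 > 0, consistent with mu_x = mu_y = 0.
(Any feasible point with x = 0 or y = 0 has f = 0 > -88209/4, so the minimum is not on those boundaries.)
min(-xy) = -88209/4 (i.e. max xy = 88209/4)
Multipliers: lambda = 297/2, mu_x = 0, mu_y = 0
Complementary slackness: lambda*(x + y - 297) = 297/2*(297/2 + 297/2 - 297) = 0, mu_x*x = 0*297/2 = 0, mu_y*y = 0*297/2 = 0. Satisfied.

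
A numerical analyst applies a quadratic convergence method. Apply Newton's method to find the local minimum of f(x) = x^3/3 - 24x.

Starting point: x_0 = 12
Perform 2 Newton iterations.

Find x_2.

f(x) = x^3/3 - 24x
f'(x) = x^2 - 24, f''(x) = 2x
Newton update: x_{n+1} = x_n - (x_n^2 - 24)/(2*x_n)
Step 1: x_0 = 12, f'=120, f''=24, x_1 = 7
Step 2: x_1 = 7, f'=25, f''=14, x_2 = 73/14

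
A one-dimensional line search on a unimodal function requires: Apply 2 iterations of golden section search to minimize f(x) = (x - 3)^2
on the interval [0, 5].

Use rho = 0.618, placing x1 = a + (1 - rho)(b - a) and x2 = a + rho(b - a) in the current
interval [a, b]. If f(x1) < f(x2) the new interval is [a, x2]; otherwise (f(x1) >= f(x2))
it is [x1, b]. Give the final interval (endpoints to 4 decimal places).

Golden section search for min of f(x) = (x - 3)^2 on [0, 5].
Each step: x1 = a + (1 - rho)(b - a), x2 = a + rho(b - a); if f(x1) < f(x2) keep [a, x2], otherwise keep [x1, b].
Step 1: [0.0000, 5.0000], x1=1.9100 (f=1.1881), x2=3.0900 (f=0.0081); f(x1) > f(x2) => keep [1.9100, 5.0000]
Step 2: [1.9100, 5.0000], x1=3.0904 (f=0.0082), x2=3.8196 (f=0.6718); f(x1) < f(x2) => keep [1.9100, 3.8196]
Final interval: [1.9100, 3.8196]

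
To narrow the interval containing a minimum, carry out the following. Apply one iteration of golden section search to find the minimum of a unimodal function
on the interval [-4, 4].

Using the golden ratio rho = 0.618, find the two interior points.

Golden section search on [-4, 4].
Golden ratio rho = 0.618 (approx).
Interior points:
  x_1 = -4 + (1-0.618)*8 = -0.9440
  x_2 = -4 + 0.618*8 = 0.9440
Compare f(x_1) and f(x_2) to determine which subinterval to keep.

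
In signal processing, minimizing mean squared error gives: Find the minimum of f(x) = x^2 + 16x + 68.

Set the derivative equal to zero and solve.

f(x) = x^2 + 16x + 68
f'(x) = 2x + (16) = 0
x = -16/2 = -8
f(-8) = 4
Since f''(x) = 2 > 0, this is a minimum.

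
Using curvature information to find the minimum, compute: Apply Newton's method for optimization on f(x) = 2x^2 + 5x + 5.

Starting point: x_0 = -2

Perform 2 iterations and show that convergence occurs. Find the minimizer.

f(x) = 2x^2 + 5x + 5, f'(x) = 4x + (5), f''(x) = 4
Step 1: f'(-2) = -3, x_1 = -2 - -3/4 = -5/4
Step 2: f'(-5/4) = 0, x_2 = -5/4 (converged)
Newton's method converges in 1 step for quadratics.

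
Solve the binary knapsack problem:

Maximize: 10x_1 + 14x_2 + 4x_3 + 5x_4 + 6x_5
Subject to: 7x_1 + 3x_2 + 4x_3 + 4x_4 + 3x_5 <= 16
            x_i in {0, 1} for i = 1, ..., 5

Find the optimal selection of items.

Items: item 1 (v=10, w=7), item 2 (v=14, w=3), item 3 (v=4, w=4), item 4 (v=5, w=4), item 5 (v=6, w=3)
Capacity: 16
Checking all 32 subsets (w = total weight, v = total value):
  {}: w = 0, v = 0
  {1}: w = 7, v = 10
  {2}: w = 3, v = 14
  {3}: w = 4, v = 4
  {4}: w = 4, v = 5
  {5}: w = 3, v = 6
  {1, 2}: w = 10, v = 24
  {1, 3}: w = 11, v = 14
  {1, 4}: w = 11, v = 15
  {1, 5}: w = 10, v = 16
  {2, 3}: w = 7, v = 18
  {2, 4}: w = 7, v = 19
  {2, 5}: w = 6, v = 20
  {3, 4}: w = 8, v = 9
  {3, 5}: w = 7, v = 10
  {4, 5}: w = 7, v = 11
  {1, 2, 3}: w = 14, v = 28
  {1, 2, 4}: w = 14, v = 29
  {1, 2, 5}: w = 13, v = 30
  {1, 3, 4}: w = 15, v = 19
  {1, 3, 5}: w = 14, v = 20
  {1, 4, 5}: w = 14, v = 21
  {2, 3, 4}: w = 11, v = 23
  {2, 3, 5}: w = 10, v = 24
  {2, 4, 5}: w = 10, v = 25
  {3, 4, 5}: w = 11, v = 15
  {1, 2, 3, 4}: w = 18 > 16, infeasible
  {1, 2, 3, 5}: w = 17 > 16, infeasible
  {1, 2, 4, 5}: w = 17 > 16, infeasible
  {1, 3, 4, 5}: w = 18 > 16, infeasible
  {2, 3, 4, 5}: w = 14, v = 29
  {1, 2, 3, 4, 5}: w = 21 > 16, infeasible
Best feasible subset: items [1, 2, 5]
Total weight: 13 <= 16, total value: 30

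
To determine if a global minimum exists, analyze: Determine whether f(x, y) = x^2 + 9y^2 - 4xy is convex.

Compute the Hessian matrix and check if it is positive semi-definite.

f(x,y) = x^2 + 9y^2 - 4xy
Hessian H = [[2, -4], [-4, 18]]
trace(H) = 20, det(H) = 20
Eigenvalues: (20 +/- sqrt(320)) / 2 = 18.94, 1.056
Since both eigenvalues > 0, f is convex.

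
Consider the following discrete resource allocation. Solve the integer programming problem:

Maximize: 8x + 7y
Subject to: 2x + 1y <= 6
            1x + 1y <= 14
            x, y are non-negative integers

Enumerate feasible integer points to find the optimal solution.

Constraint 1: 2x + 1y <= 6
Constraint 2: 1x + 1y <= 14
Feasible x range (need y >= 0): 0 <= x <= min(6/2, 14/1) => x in {0, ..., 3}.
Enumerate feasible integer points row by row (the coefficient of y is 7 > 0, so for each x the largest feasible y gives the best value):
  x = 0: y <= min((6 - 2*0)/1, (14 - 1*0)/1) => y in {0, ..., 6}; best 8*0 + 7*6 = 42
  x = 1: y <= min((6 - 2*1)/1, (14 - 1*1)/1) => y in {0, ..., 4}; best 8*1 + 7*4 = 36
  x = 2: y <= min((6 - 2*2)/1, (14 - 1*2)/1) => y in {0, ..., 2}; best 8*2 + 7*2 = 30
  x = 3: y <= min((6 - 2*3)/1, (14 - 1*3)/1) => y in {0}; best 8*3 + 7*0 = 24
The maximum 8x + 7y = 42 is achieved at x = 0, y = 6.
Check: 2*0 + 1*6 = 6 <= 6 and 1*0 + 1*6 = 6 <= 14.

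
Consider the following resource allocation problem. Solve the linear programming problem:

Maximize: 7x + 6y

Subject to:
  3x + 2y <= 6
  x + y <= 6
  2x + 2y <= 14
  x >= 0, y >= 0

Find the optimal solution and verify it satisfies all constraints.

Feasible vertices: (0, 0), (0, 3), (2, 0)
Objective 7x + 6y at each vertex:
  (0, 0): 0
  (0, 3): 18
  (2, 0): 14
Maximum is 18 at (0, 3).
Verify constraints at (x, y) = (0, 3):
  3*0 + 2*3 = 6 <= 6 (active)
  1*0 + 1*3 = 3 <= 6
  2*0 + 2*3 = 6 <= 14
  x = 0 >= 0, y = 3 >= 0. All constraints satisfied.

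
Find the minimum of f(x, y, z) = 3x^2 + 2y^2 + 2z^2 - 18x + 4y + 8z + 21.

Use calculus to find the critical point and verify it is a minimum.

f(x,y,z) = 3x^2 + 2y^2 + 2z^2 - 18x + 4y + 8z + 21
df/dx = 6x + (-18) = 0 => x = 3
df/dy = 4y + (4) = 0 => y = -1
df/dz = 4z + (8) = 0 => z = -2
f(3,-1,-2) = 3*(3)^2 + 2*(-1)^2 + 2*(-2)^2 + -18*(3) + 4*(-1) + 8*(-2) + 21 = -16
Hessian is diagonal with entries 6, 4, 4 > 0, confirmed minimum.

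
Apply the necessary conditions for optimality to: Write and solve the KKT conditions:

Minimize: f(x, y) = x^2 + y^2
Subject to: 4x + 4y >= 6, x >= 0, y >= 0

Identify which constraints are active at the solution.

KKT conditions for min x^2 + y^2 s.t. 4x + 4y >= 6, x >= 0, y >= 0:
Stationarity: 2x = mu*4 + mu_x, 2y = mu*4 + mu_y, with mu, mu_x, mu_y >= 0
Complementary slackness: mu*(4x + 4y - 6) = 0, mu_x*x = 0, mu_y*y = 0
(0, 0) is infeasible (4*0 + 4*0 < 6), so if mu = 0 stationarity would force x = mu_x/2 >= 0, y = mu_y/2 >= 0 with mu_x*x = mu_y*y = 0, i.e. x = y = 0: contradiction. Hence mu > 0 and 4x + 4y = 6 is active.
Try x > 0, y > 0 (so mu_x = mu_y = 0): x = 4*mu/2, y = 4*mu/2
Substitute: 4*(4*mu/2) + 4*(4*mu/2) = 6
  mu*32/2 = 6 => mu = 3/8
x* = 3/4 > 0, y* = 3/4 > 0, consistent with mu_x = mu_y = 0.
f is convex and the constraints are linear, so this KKT point is the global minimum.
f* = 9/8
Active constraints: 4x + 4y >= 6 (holds with equality, mu = 3/8 > 0); x >= 0 and y >= 0 are inactive (mu_x = mu_y = 0).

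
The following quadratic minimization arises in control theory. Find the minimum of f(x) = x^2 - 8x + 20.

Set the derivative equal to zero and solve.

f(x) = x^2 - 8x + 20
f'(x) = 2x + (-8) = 0
x = 8/2 = 4
f(4) = 4
Since f''(x) = 2 > 0, this is a minimum.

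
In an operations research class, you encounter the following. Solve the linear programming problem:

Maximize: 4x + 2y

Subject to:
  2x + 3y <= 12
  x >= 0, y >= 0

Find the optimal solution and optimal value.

The feasible region has vertices at [(0, 0), (6, 0), (0, 4)].
Checking objective 4x + 2y at each vertex:
  (0, 0): 4*0 + 2*0 = 0
  (6, 0): 4*6 + 2*0 = 24
  (0, 4): 4*0 + 2*4 = 8
Maximum is 24 at (6, 0).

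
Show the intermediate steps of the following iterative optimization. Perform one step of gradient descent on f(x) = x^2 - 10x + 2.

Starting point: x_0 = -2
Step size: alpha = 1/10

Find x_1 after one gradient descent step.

f(x) = x^2 - 10x + 2
f'(x) = 2x - 10
f'(-2) = 2*-2 + (-10) = -14
x_1 = x_0 - alpha * f'(x_0) = -2 - 1/10 * -14 = -3/5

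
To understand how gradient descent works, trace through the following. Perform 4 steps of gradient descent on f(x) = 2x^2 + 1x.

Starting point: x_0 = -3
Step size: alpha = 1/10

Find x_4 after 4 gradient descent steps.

f(x) = 2x^2 + 1x, f'(x) = 4x + (1)
Step 1: f'(-3) = -11, x_1 = -3 - 1/10 * -11 = -19/10
Step 2: f'(-19/10) = -33/5, x_2 = -19/10 - 1/10 * -33/5 = -31/25
Step 3: f'(-31/25) = -99/25, x_3 = -31/25 - 1/10 * -99/25 = -211/250
Step 4: f'(-211/250) = -297/125, x_4 = -211/250 - 1/10 * -297/125 = -379/625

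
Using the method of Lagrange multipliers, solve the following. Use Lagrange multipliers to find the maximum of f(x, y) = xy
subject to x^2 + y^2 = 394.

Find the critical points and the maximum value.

Lagrange conditions: y = 2*lambda*x and x = 2*lambda*y
If x = 0 then y = 0, violating the constraint, so x, y != 0.
Dividing: y/x = x/y => x^2 = y^2 => y = x or y = -x
Constraint: 2x^2 = 394 => x^2 = 197 => x = +/-sqrt(197)
Critical points: (sqrt(197), sqrt(197)), (-sqrt(197), -sqrt(197)), (sqrt(197), -sqrt(197)), (-sqrt(197), sqrt(197))
  y = x:  xy = x^2 = 197  at (sqrt(197), sqrt(197)) and (-sqrt(197), -sqrt(197))
  y = -x: xy = -x^2 = -197 at (sqrt(197), -sqrt(197)) and (-sqrt(197), sqrt(197))
Maximum xy = 197 at (sqrt(197), sqrt(197)) and (-sqrt(197), -sqrt(197))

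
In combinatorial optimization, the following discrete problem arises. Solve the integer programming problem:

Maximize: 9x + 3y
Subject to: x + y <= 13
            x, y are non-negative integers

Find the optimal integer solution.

Objective: 9x + 3y, constraint: x + y <= 13
Coefficient of x is 9 >= coefficient of y is 3, so allocate the entire budget to x.
Optimal: x = 13, y = 0, value = 117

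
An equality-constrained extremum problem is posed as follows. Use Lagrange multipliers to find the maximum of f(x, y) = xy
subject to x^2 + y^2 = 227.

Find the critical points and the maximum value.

Lagrange conditions: y = 2*lambda*x and x = 2*lambda*y
If x = 0 then y = 0, violating the constraint, so x, y != 0.
Dividing: y/x = x/y => x^2 = y^2 => y = x or y = -x
Constraint: 2x^2 = 227 => x^2 = 227/2 => x = +/-sqrt(227/2)
Critical points: (sqrt(227/2), sqrt(227/2)), (-sqrt(227/2), -sqrt(227/2)), (sqrt(227/2), -sqrt(227/2)), (-sqrt(227/2), sqrt(227/2))
  y = x:  xy = x^2 = 227/2  at (sqrt(227/2), sqrt(227/2)) and (-sqrt(227/2), -sqrt(227/2))
  y = -x: xy = -x^2 = -227/2 at (sqrt(227/2), -sqrt(227/2)) and (-sqrt(227/2), sqrt(227/2))
Maximum xy = 227/2 at (sqrt(227/2), sqrt(227/2)) and (-sqrt(227/2), -sqrt(227/2))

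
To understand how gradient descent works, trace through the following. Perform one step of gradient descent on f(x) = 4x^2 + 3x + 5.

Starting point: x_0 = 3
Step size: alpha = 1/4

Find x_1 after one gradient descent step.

f(x) = 4x^2 + 3x + 5
f'(x) = 8x + 3
f'(3) = 8*3 + (3) = 27
x_1 = x_0 - alpha * f'(x_0) = 3 - 1/4 * 27 = -15/4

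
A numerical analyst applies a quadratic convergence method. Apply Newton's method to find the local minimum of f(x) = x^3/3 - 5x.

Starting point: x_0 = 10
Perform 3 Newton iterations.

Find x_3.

f(x) = x^3/3 - 5x
f'(x) = x^2 - 5, f''(x) = 2x
Newton update: x_{n+1} = x_n - (x_n^2 - 5)/(2*x_n)
Step 1: x_0 = 10, f'=95, f''=20, x_1 = 21/4
Step 2: x_1 = 21/4, f'=361/16, f''=21/2, x_2 = 521/168
Step 3: x_2 = 521/168, f'=130321/28224, f''=521/84, x_3 = 412561/175056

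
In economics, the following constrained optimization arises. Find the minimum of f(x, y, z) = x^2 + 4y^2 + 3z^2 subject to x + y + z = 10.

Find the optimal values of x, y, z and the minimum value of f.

Using Lagrange multipliers on f = x^2 + 4y^2 + 3z^2 with constraint x + y + z = 10:
Conditions: 2*1*x = lambda, 2*4*y = lambda, 2*3*z = lambda
So x = lambda/2, y = lambda/8, z = lambda/6
Substituting into constraint: lambda * (19/24) = 10
lambda = 240/19
x = 120/19, y = 30/19, z = 40/19
Minimum value = 1200/19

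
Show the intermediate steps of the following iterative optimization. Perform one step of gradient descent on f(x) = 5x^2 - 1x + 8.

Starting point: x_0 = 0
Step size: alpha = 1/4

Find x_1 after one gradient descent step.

f(x) = 5x^2 - 1x + 8
f'(x) = 10x - 1
f'(0) = 10*0 + (-1) = -1
x_1 = x_0 - alpha * f'(x_0) = 0 - 1/4 * -1 = 1/4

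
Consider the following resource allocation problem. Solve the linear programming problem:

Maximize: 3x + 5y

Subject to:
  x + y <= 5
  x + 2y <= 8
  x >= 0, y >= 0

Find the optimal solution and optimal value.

Feasible vertices: (0, 0), (0, 4), (2, 3), (5, 0)
Objective 3x + 5y at each:
  (0, 0): 0
  (0, 4): 20
  (2, 3): 21
  (5, 0): 15
Maximum is 21 at (2, 3).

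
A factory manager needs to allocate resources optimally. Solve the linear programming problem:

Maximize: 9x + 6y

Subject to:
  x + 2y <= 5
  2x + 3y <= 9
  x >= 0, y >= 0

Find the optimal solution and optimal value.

Feasible vertices: (0, 0), (0, 5/2), (3, 1), (9/2, 0)
Objective 9x + 6y at each:
  (0, 0): 0
  (0, 5/2): 15
  (3, 1): 33
  (9/2, 0): 81/2
Maximum is 81/2 at (9/2, 0).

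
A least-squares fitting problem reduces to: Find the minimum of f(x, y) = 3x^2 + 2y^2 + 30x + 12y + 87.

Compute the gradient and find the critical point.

f(x,y) = 3x^2 + 2y^2 + 30x + 12y + 87
df/dx = 6x + (30) = 0  =>  x = -5
df/dy = 4y + (12) = 0  =>  y = -3
f(-5, -3) = 3*(-5)^2 + 2*(-3)^2 + 30*(-5) + 12*(-3) + 87 = -6
Hessian is diagonal with entries 6, 4 > 0, so this is a minimum.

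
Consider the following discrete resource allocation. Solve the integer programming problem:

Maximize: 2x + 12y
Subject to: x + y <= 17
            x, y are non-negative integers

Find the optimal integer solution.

Objective: 2x + 12y, constraint: x + y <= 17
Coefficient of y is 12 > coefficient of x is 2, so allocate the entire budget to y.
Optimal: x = 0, y = 17, value = 204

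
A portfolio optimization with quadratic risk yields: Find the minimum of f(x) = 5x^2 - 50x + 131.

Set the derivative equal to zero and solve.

f(x) = 5x^2 - 50x + 131
f'(x) = 10x + (-50) = 0
x = 50/10 = 5
f(5) = 6
Since f''(x) = 10 > 0, this is a minimum.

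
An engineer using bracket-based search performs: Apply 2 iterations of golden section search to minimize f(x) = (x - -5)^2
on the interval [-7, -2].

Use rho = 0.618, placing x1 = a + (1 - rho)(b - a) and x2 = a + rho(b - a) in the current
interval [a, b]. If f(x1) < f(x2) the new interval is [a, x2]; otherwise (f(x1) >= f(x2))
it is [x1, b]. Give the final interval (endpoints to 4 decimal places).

Golden section search for min of f(x) = (x - -5)^2 on [-7, -2].
Each step: x1 = a + (1 - rho)(b - a), x2 = a + rho(b - a); if f(x1) < f(x2) keep [a, x2], otherwise keep [x1, b].
Step 1: [-7.0000, -2.0000], x1=-5.0900 (f=0.0081), x2=-3.9100 (f=1.1881); f(x1) < f(x2) => keep [-7.0000, -3.9100]
Step 2: [-7.0000, -3.9100], x1=-5.8196 (f=0.6718), x2=-5.0904 (f=0.0082); f(x1) > f(x2) => keep [-5.8196, -3.9100]
Final interval: [-5.8196, -3.9100]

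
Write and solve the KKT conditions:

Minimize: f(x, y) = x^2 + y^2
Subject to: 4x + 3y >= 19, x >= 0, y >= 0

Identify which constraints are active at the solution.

KKT conditions for min x^2 + y^2 s.t. 4x + 3y >= 19, x >= 0, y >= 0:
Stationarity: 2x = mu*4 + mu_x, 2y = mu*3 + mu_y, with mu, mu_x, mu_y >= 0
Complementary slackness: mu*(4x + 3y - 19) = 0, mu_x*x = 0, mu_y*y = 0
(0, 0) is infeasible (4*0 + 3*0 < 19), so if mu = 0 stationarity would force x = mu_x/2 >= 0, y = mu_y/2 >= 0 with mu_x*x = mu_y*y = 0, i.e. x = y = 0: contradiction. Hence mu > 0 and 4x + 3y = 19 is active.
Try x > 0, y > 0 (so mu_x = mu_y = 0): x = 4*mu/2, y = 3*mu/2
Substitute: 4*(4*mu/2) + 3*(3*mu/2) = 19
  mu*25/2 = 19 => mu = 38/25
x* = 76/25 > 0, y* = 57/25 > 0, consistent with mu_x = mu_y = 0.
f is convex and the constraints are linear, so this KKT point is the global minimum.
f* = 361/25
Active constraints: 4x + 3y >= 19 (holds with equality, mu = 38/25 > 0); x >= 0 and y >= 0 are inactive (mu_x = mu_y = 0).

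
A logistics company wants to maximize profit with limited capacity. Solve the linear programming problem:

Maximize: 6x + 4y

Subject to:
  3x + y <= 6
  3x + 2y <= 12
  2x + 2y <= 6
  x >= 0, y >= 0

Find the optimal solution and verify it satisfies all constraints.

Feasible vertices: (0, 0), (0, 3), (3/2, 3/2), (2, 0)
Objective 6x + 4y at each vertex:
  (0, 0): 0
  (0, 3): 12
  (3/2, 3/2): 15
  (2, 0): 12
Maximum is 15 at (3/2, 3/2).
Verify constraints at (x, y) = (3/2, 3/2):
  3*(3/2) + 1*(3/2) = 6 <= 6 (active)
  3*(3/2) + 2*(3/2) = 15/2 <= 12
  2*(3/2) + 2*(3/2) = 6 <= 6 (active)
  x = 3/2 >= 0, y = 3/2 >= 0. All constraints satisfied.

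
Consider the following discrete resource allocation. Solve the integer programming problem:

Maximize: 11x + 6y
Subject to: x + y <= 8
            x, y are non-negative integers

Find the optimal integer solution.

Objective: 11x + 6y, constraint: x + y <= 8
Coefficient of x is 11 >= coefficient of y is 6, so allocate the entire budget to x.
Optimal: x = 8, y = 0, value = 88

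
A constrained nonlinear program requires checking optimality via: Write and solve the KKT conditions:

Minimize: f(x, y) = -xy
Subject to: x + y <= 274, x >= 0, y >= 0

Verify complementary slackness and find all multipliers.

Problem: min -xy s.t. x + y <= 274 (multiplier lambda), x >= 0 (mu_x), y >= 0 (mu_y)
KKT stationarity: -y + lambda - mu_x = 0, -x + lambda - mu_y = 0, with lambda, mu_x, mu_y >= 0
Complementary slackness: lambda*(x + y - 274) = 0, mu_x*x = 0, mu_y*y = 0
If lambda = 0: y = -mu_x <= 0 and x = -mu_y <= 0 force x = y = 0 with f = 0; but x = y = 137 is feasible with f = -18769 < 0, so this is not the minimum. Hence lambda > 0 and x + y = 274.
Try x > 0, y > 0 (so mu_x = mu_y = 0): y = lambda, x = lambda => x = y = lambda
x + y = 274 => 2*lambda = 274 => lambda = 137
x* = y* = 137 > 0, consistent with mu_x = mu_y = 0.
(Any feasible point with x = 0 or y = 0 has f = 0 > -18769, so the minimum is not on those boundaries.)
min(-xy) = -18769 (i.e. max xy = 18769)
Multipliers: lambda = 137, mu_x = 0, mu_y = 0
Complementary slackness: lambda*(x + y - 274) = 137*(137 + 137 - 274) = 0, mu_x*x = 0*137 = 0, mu_y*y = 0*137 = 0. Satisfied.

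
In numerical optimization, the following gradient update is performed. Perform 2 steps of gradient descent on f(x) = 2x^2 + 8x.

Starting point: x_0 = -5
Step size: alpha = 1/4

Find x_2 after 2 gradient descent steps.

f(x) = 2x^2 + 8x, f'(x) = 4x + (8)
Step 1: f'(-5) = -12, x_1 = -5 - 1/4 * -12 = -2
Step 2: f'(-2) = 0, x_2 = -2 - 1/4 * 0 = -2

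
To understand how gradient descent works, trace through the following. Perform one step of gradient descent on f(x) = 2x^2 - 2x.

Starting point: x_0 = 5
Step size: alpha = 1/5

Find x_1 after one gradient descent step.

f(x) = 2x^2 - 2x
f'(x) = 4x - 2
f'(5) = 4*5 + (-2) = 18
x_1 = x_0 - alpha * f'(x_0) = 5 - 1/5 * 18 = 7/5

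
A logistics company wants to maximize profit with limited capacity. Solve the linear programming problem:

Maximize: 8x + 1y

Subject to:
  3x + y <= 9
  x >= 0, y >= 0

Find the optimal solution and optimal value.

The feasible region has vertices at [(0, 0), (3, 0), (0, 9)].
Checking objective 8x + 1y at each vertex:
  (0, 0): 8*0 + 1*0 = 0
  (3, 0): 8*3 + 1*0 = 24
  (0, 9): 8*0 + 1*9 = 9
Maximum is 24 at (3, 0).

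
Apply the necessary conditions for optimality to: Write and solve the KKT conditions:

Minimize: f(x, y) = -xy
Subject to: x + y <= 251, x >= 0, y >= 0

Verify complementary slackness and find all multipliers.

Problem: min -xy s.t. x + y <= 251 (multiplier lambda), x >= 0 (mu_x), y >= 0 (mu_y)
KKT stationarity: -y + lambda - mu_x = 0, -x + lambda - mu_y = 0, with lambda, mu_x, mu_y >= 0
Complementary slackness: lambda*(x + y - 251) = 0, mu_x*x = 0, mu_y*y = 0
If lambda = 0: y = -mu_x <= 0 and x = -mu_y <= 0 force x = y = 0 with f = 0; but x = y = 251/2 is feasible with f = -63001/4 < 0, so this is not the minimum. Hence lambda > 0 and x + y = 251.
Try x > 0, y > 0 (so mu_x = mu_y = 0): y = lambda, x = lambda => x = y = lambda
x + y = 251 => 2*lambda = 251 => lambda = 251/2
x* = y* = 251/2 > 0, consistent with mu_x = mu_y = 0.
(Any feasible point with x = 0 or y = 0 has f = 0 > -63001/4, so the minimum is not on those boundaries.)
min(-xy) = -63001/4 (i.e. max xy = 63001/4)
Multipliers: lambda = 251/2, mu_x = 0, mu_y = 0
Complementary slackness: lambda*(x + y - 251) = 251/2*(251/2 + 251/2 - 251) = 0, mu_x*x = 0*251/2 = 0, mu_y*y = 0*251/2 = 0. Satisfied.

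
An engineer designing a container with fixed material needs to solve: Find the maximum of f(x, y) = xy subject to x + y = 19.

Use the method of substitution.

Substitute y = 19 - x into f(x,y) = xy:
g(x) = x(19 - x) = 19x - x^2
g'(x) = 19 - 2x = 0  =>  x = 19/2
y = 19 - 19/2 = 19/2
Maximum value = (19/2) * (19/2) = 361/4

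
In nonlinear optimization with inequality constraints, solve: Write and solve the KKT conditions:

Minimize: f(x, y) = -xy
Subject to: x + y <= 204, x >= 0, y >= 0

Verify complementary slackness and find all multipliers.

Problem: min -xy s.t. x + y <= 204 (multiplier lambda), x >= 0 (mu_x), y >= 0 (mu_y)
KKT stationarity: -y + lambda - mu_x = 0, -x + lambda - mu_y = 0, with lambda, mu_x, mu_y >= 0
Complementary slackness: lambda*(x + y - 204) = 0, mu_x*x = 0, mu_y*y = 0
If lambda = 0: y = -mu_x <= 0 and x = -mu_y <= 0 force x = y = 0 with f = 0; but x = y = 102 is feasible with f = -10404 < 0, so this is not the minimum. Hence lambda > 0 and x + y = 204.
Try x > 0, y > 0 (so mu_x = mu_y = 0): y = lambda, x = lambda => x = y = lambda
x + y = 204 => 2*lambda = 204 => lambda = 102
x* = y* = 102 > 0, consistent with mu_x = mu_y = 0.
(Any feasible point with x = 0 or y = 0 has f = 0 > -10404, so the minimum is not on those boundaries.)
min(-xy) = -10404 (i.e. max xy = 10404)
Multipliers: lambda = 102, mu_x = 0, mu_y = 0
Complementary slackness: lambda*(x + y - 204) = 102*(102 + 102 - 204) = 0, mu_x*x = 0*102 = 0, mu_y*y = 0*102 = 0. Satisfied.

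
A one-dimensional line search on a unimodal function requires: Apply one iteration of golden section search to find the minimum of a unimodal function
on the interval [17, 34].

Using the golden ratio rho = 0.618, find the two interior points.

Golden section search on [17, 34].
Golden ratio rho = 0.618 (approx).
Interior points:
  x_1 = 17 + (1-0.618)*17 = 23.4940
  x_2 = 17 + 0.618*17 = 27.5060
Compare f(x_1) and f(x_2) to determine which subinterval to keep.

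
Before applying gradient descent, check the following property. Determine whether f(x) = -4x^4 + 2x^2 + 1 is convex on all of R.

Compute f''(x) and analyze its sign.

f(x) = -4x^4 + 2x^2 + 1
f'(x) = -16x^3 + 4x
f''(x) = -48x^2 + 4
f''(x) = -48x^2 + 4 -> -inf as |x| -> inf
Therefore, f is not globally convex on R.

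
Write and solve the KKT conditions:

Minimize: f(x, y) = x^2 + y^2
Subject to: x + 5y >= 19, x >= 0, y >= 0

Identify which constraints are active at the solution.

KKT conditions for min x^2 + y^2 s.t. 1x + 5y >= 19, x >= 0, y >= 0:
Stationarity: 2x = mu*1 + mu_x, 2y = mu*5 + mu_y, with mu, mu_x, mu_y >= 0
Complementary slackness: mu*(x + 5y - 19) = 0, mu_x*x = 0, mu_y*y = 0
(0, 0) is infeasible (1*0 + 5*0 < 19), so if mu = 0 stationarity would force x = mu_x/2 >= 0, y = mu_y/2 >= 0 with mu_x*x = mu_y*y = 0, i.e. x = y = 0: contradiction. Hence mu > 0 and x + 5y = 19 is active.
Try x > 0, y > 0 (so mu_x = mu_y = 0): x = 1*mu/2, y = 5*mu/2
Substitute: 1*(1*mu/2) + 5*(5*mu/2) = 19
  mu*26/2 = 19 => mu = 19/13
x* = 19/26 > 0, y* = 95/26 > 0, consistent with mu_x = mu_y = 0.
f is convex and the constraints are linear, so this KKT point is the global minimum.
f* = 361/26
Active constraints: x + 5y >= 19 (holds with equality, mu = 19/13 > 0); x >= 0 and y >= 0 are inactive (mu_x = mu_y = 0).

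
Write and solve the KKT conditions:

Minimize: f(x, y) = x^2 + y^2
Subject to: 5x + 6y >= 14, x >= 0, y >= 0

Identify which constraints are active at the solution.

KKT conditions for min x^2 + y^2 s.t. 5x + 6y >= 14, x >= 0, y >= 0:
Stationarity: 2x = mu*5 + mu_x, 2y = mu*6 + mu_y, with mu, mu_x, mu_y >= 0
Complementary slackness: mu*(5x + 6y - 14) = 0, mu_x*x = 0, mu_y*y = 0
(0, 0) is infeasible (5*0 + 6*0 < 14), so if mu = 0 stationarity would force x = mu_x/2 >= 0, y = mu_y/2 >= 0 with mu_x*x = mu_y*y = 0, i.e. x = y = 0: contradiction. Hence mu > 0 and 5x + 6y = 14 is active.
Try x > 0, y > 0 (so mu_x = mu_y = 0): x = 5*mu/2, y = 6*mu/2
Substitute: 5*(5*mu/2) + 6*(6*mu/2) = 14
  mu*61/2 = 14 => mu = 28/61
x* = 70/61 > 0, y* = 84/61 > 0, consistent with mu_x = mu_y = 0.
f is convex and the constraints are linear, so this KKT point is the global minimum.
f* = 196/61
Active constraints: 5x + 6y >= 14 (holds with equality, mu = 28/61 > 0); x >= 0 and y >= 0 are inactive (mu_x = mu_y = 0).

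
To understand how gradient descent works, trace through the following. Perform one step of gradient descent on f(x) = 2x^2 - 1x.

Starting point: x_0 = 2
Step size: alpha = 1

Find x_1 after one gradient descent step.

f(x) = 2x^2 - 1x
f'(x) = 4x - 1
f'(2) = 4*2 + (-1) = 7
x_1 = x_0 - alpha * f'(x_0) = 2 - 1 * 7 = -5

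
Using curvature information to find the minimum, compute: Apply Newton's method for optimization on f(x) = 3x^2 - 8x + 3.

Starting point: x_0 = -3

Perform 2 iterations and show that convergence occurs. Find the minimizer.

f(x) = 3x^2 - 8x + 3, f'(x) = 6x + (-8), f''(x) = 6
Step 1: f'(-3) = -26, x_1 = -3 - -26/6 = 4/3
Step 2: f'(4/3) = 0, x_2 = 4/3 (converged)
Newton's method converges in 1 step for quadratics.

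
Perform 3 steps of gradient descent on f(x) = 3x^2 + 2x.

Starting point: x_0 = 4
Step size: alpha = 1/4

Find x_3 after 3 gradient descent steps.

f(x) = 3x^2 + 2x, f'(x) = 6x + (2)
Step 1: f'(4) = 26, x_1 = 4 - 1/4 * 26 = -5/2
Step 2: f'(-5/2) = -13, x_2 = -5/2 - 1/4 * -13 = 3/4
Step 3: f'(3/4) = 13/2, x_3 = 3/4 - 1/4 * 13/2 = -7/8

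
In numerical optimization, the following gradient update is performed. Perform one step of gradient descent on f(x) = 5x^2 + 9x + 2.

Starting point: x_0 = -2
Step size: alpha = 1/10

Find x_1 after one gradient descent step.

f(x) = 5x^2 + 9x + 2
f'(x) = 10x + 9
f'(-2) = 10*-2 + (9) = -11
x_1 = x_0 - alpha * f'(x_0) = -2 - 1/10 * -11 = -9/10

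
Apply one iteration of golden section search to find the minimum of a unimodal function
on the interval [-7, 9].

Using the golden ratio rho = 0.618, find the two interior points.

Golden section search on [-7, 9].
Golden ratio rho = 0.618 (approx).
Interior points:
  x_1 = -7 + (1-0.618)*16 = -0.8880
  x_2 = -7 + 0.618*16 = 2.8880
Compare f(x_1) and f(x_2) to determine which subinterval to keep.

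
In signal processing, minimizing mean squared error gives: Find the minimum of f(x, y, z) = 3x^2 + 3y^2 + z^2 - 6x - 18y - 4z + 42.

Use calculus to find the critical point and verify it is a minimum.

f(x,y,z) = 3x^2 + 3y^2 + z^2 - 6x - 18y - 4z + 42
df/dx = 6x + (-6) = 0 => x = 1
df/dy = 6y + (-18) = 0 => y = 3
df/dz = 2z + (-4) = 0 => z = 2
f(1,3,2) = 3*(1)^2 + 3*(3)^2 + 1*(2)^2 + -6*(1) + -18*(3) + -4*(2) + 42 = 8
Hessian is diagonal with entries 6, 6, 2 > 0, confirmed minimum.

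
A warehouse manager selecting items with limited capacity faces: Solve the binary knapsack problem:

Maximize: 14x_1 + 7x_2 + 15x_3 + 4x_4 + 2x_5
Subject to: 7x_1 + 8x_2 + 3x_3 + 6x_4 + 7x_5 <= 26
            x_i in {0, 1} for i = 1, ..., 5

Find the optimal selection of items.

Items: item 1 (v=14, w=7), item 2 (v=7, w=8), item 3 (v=15, w=3), item 4 (v=4, w=6), item 5 (v=2, w=7)
Capacity: 26
Checking all 32 subsets (w = total weight, v = total value):
  {}: w = 0, v = 0
  {1}: w = 7, v = 14
  {2}: w = 8, v = 7
  {3}: w = 3, v = 15
  {4}: w = 6, v = 4
  {5}: w = 7, v = 2
  {1, 2}: w = 15, v = 21
  {1, 3}: w = 10, v = 29
  {1, 4}: w = 13, v = 18
  {1, 5}: w = 14, v = 16
  {2, 3}: w = 11, v = 22
  {2, 4}: w = 14, v = 11
  {2, 5}: w = 15, v = 9
  {3, 4}: w = 9, v = 19
  {3, 5}: w = 10, v = 17
  {4, 5}: w = 13, v = 6
  {1, 2, 3}: w = 18, v = 36
  {1, 2, 4}: w = 21, v = 25
  {1, 2, 5}: w = 22, v = 23
  {1, 3, 4}: w = 16, v = 33
  {1, 3, 5}: w = 17, v = 31
  {1, 4, 5}: w = 20, v = 20
  {2, 3, 4}: w = 17, v = 26
  {2, 3, 5}: w = 18, v = 24
  {2, 4, 5}: w = 21, v = 13
  {3, 4, 5}: w = 16, v = 21
  {1, 2, 3, 4}: w = 24, v = 40
  {1, 2, 3, 5}: w = 25, v = 38
  {1, 2, 4, 5}: w = 28 > 26, infeasible
  {1, 3, 4, 5}: w = 23, v = 35
  {2, 3, 4, 5}: w = 24, v = 28
  {1, 2, 3, 4, 5}: w = 31 > 26, infeasible
Best feasible subset: items [1, 2, 3, 4]
Total weight: 24 <= 26, total value: 40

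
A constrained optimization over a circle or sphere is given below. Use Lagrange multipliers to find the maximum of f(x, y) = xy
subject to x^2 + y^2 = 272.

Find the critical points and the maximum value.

Lagrange conditions: y = 2*lambda*x and x = 2*lambda*y
If x = 0 then y = 0, violating the constraint, so x, y != 0.
Dividing: y/x = x/y => x^2 = y^2 => y = x or y = -x
Constraint: 2x^2 = 272 => x^2 = 136 => x = +/-sqrt(136)
Critical points: (sqrt(136), sqrt(136)), (-sqrt(136), -sqrt(136)), (sqrt(136), -sqrt(136)), (-sqrt(136), sqrt(136))
  y = x:  xy = x^2 = 136  at (sqrt(136), sqrt(136)) and (-sqrt(136), -sqrt(136))
  y = -x: xy = -x^2 = -136 at (sqrt(136), -sqrt(136)) and (-sqrt(136), sqrt(136))
Maximum xy = 136 at (sqrt(136), sqrt(136)) and (-sqrt(136), -sqrt(136))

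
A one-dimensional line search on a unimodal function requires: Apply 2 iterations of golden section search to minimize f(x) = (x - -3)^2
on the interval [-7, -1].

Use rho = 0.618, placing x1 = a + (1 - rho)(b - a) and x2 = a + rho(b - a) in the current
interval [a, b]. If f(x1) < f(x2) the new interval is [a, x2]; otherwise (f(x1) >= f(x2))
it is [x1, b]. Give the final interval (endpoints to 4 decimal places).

Golden section search for min of f(x) = (x - -3)^2 on [-7, -1].
Each step: x1 = a + (1 - rho)(b - a), x2 = a + rho(b - a); if f(x1) < f(x2) keep [a, x2], otherwise keep [x1, b].
Step 1: [-7.0000, -1.0000], x1=-4.7080 (f=2.9173), x2=-3.2920 (f=0.0853); f(x1) > f(x2) => keep [-4.7080, -1.0000]
Step 2: [-4.7080, -1.0000], x1=-3.2915 (f=0.0850), x2=-2.4165 (f=0.3405); f(x1) < f(x2) => keep [-4.7080, -2.4165]
Final interval: [-4.7080, -2.4165]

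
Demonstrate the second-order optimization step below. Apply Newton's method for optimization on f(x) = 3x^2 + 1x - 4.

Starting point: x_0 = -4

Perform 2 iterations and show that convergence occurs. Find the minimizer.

f(x) = 3x^2 + 1x - 4, f'(x) = 6x + (1), f''(x) = 6
Step 1: f'(-4) = -23, x_1 = -4 - -23/6 = -1/6
Step 2: f'(-1/6) = 0, x_2 = -1/6 (converged)
Newton's method converges in 1 step for quadratics.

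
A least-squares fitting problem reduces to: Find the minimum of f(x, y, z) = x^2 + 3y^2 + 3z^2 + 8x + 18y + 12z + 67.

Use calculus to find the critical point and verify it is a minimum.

f(x,y,z) = x^2 + 3y^2 + 3z^2 + 8x + 18y + 12z + 67
df/dx = 2x + (8) = 0 => x = -4
df/dy = 6y + (18) = 0 => y = -3
df/dz = 6z + (12) = 0 => z = -2
f(-4,-3,-2) = 1*(-4)^2 + 3*(-3)^2 + 3*(-2)^2 + 8*(-4) + 18*(-3) + 12*(-2) + 67 = 12
Hessian is diagonal with entries 2, 6, 6 > 0, confirmed minimum.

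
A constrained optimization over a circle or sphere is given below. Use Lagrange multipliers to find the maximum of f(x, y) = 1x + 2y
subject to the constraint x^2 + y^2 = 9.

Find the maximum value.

Set up Lagrange conditions: grad f = lambda * grad g
  1 = 2*lambda*x
  2 = 2*lambda*y
From these: x/y = 1/2, so x = 1t, y = 2t for some t.
Substitute into constraint: (1t)^2 + (2t)^2 = 9
  t^2 * 5 = 9
  t = sqrt(9/5)
Maximum = 1*x + 2*y = (1^2 + 2^2)*t = 5 * sqrt(9/5) = sqrt(45)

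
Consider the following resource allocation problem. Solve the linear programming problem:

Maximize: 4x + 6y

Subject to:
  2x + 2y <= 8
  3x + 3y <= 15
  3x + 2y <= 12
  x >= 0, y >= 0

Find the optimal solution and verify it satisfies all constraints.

Feasible vertices: (0, 0), (0, 4), (4, 0)
Objective 4x + 6y at each vertex:
  (0, 0): 0
  (0, 4): 24
  (4, 0): 16
Maximum is 24 at (0, 4).
Verify constraints at (x, y) = (0, 4):
  2*0 + 2*4 = 8 <= 8 (active)
  3*0 + 3*4 = 12 <= 15
  3*0 + 2*4 = 8 <= 12
  x = 0 >= 0, y = 4 >= 0. All constraints satisfied.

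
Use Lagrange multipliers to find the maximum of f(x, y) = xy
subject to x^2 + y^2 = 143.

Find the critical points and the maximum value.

Lagrange conditions: y = 2*lambda*x and x = 2*lambda*y
If x = 0 then y = 0, violating the constraint, so x, y != 0.
Dividing: y/x = x/y => x^2 = y^2 => y = x or y = -x
Constraint: 2x^2 = 143 => x^2 = 143/2 => x = +/-sqrt(143/2)
Critical points: (sqrt(143/2), sqrt(143/2)), (-sqrt(143/2), -sqrt(143/2)), (sqrt(143/2), -sqrt(143/2)), (-sqrt(143/2), sqrt(143/2))
  y = x:  xy = x^2 = 143/2  at (sqrt(143/2), sqrt(143/2)) and (-sqrt(143/2), -sqrt(143/2))
  y = -x: xy = -x^2 = -143/2 at (sqrt(143/2), -sqrt(143/2)) and (-sqrt(143/2), sqrt(143/2))
Maximum xy = 143/2 at (sqrt(143/2), sqrt(143/2)) and (-sqrt(143/2), -sqrt(143/2))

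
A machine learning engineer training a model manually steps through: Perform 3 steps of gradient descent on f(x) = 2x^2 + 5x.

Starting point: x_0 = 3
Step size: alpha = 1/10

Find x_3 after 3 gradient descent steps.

f(x) = 2x^2 + 5x, f'(x) = 4x + (5)
Step 1: f'(3) = 17, x_1 = 3 - 1/10 * 17 = 13/10
Step 2: f'(13/10) = 51/5, x_2 = 13/10 - 1/10 * 51/5 = 7/25
Step 3: f'(7/25) = 153/25, x_3 = 7/25 - 1/10 * 153/25 = -83/250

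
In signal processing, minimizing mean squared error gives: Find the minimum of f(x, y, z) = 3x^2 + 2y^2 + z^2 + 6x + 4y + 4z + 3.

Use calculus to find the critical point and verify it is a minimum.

f(x,y,z) = 3x^2 + 2y^2 + z^2 + 6x + 4y + 4z + 3
df/dx = 6x + (6) = 0 => x = -1
df/dy = 4y + (4) = 0 => y = -1
df/dz = 2z + (4) = 0 => z = -2
f(-1,-1,-2) = 3*(-1)^2 + 2*(-1)^2 + 1*(-2)^2 + 6*(-1) + 4*(-1) + 4*(-2) + 3 = -6
Hessian is diagonal with entries 6, 4, 2 > 0, confirmed minimum.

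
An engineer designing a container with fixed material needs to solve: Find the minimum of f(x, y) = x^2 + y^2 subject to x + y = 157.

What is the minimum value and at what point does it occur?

Substitute y = 157 - x into f(x,y) = x^2 + y^2:
g(x) = x^2 + (157 - x)^2 = 2x^2 - 314x + 24649
g'(x) = 4x - 314 = 0  =>  x = 157/2
y = 157 - 157/2 = 157/2
Minimum value = (157/2)^2 + (157/2)^2 = 24649/2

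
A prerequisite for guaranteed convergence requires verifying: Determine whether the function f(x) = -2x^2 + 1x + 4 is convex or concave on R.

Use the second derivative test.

f(x) = -2x^2 + 1x + 4
f'(x) = -4x + 1
f''(x) = -4
Since f''(x) = -4 < 0 for all x, f is concave on R.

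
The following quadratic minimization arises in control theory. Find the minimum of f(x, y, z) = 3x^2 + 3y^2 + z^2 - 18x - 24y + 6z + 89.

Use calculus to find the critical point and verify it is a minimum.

f(x,y,z) = 3x^2 + 3y^2 + z^2 - 18x - 24y + 6z + 89
df/dx = 6x + (-18) = 0 => x = 3
df/dy = 6y + (-24) = 0 => y = 4
df/dz = 2z + (6) = 0 => z = -3
f(3,4,-3) = 3*(3)^2 + 3*(4)^2 + 1*(-3)^2 + -18*(3) + -24*(4) + 6*(-3) + 89 = 5
Hessian is diagonal with entries 6, 6, 2 > 0, confirmed minimum.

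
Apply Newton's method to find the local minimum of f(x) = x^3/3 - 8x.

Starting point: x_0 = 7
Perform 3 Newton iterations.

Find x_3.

f(x) = x^3/3 - 8x
f'(x) = x^2 - 8, f''(x) = 2x
Newton update: x_{n+1} = x_n - (x_n^2 - 8)/(2*x_n)
Step 1: x_0 = 7, f'=41, f''=14, x_1 = 57/14
Step 2: x_1 = 57/14, f'=1681/196, f''=57/7, x_2 = 4817/1596
Step 3: x_2 = 4817/1596, f'=2825761/2547216, f''=4817/798, x_3 = 43581217/15375864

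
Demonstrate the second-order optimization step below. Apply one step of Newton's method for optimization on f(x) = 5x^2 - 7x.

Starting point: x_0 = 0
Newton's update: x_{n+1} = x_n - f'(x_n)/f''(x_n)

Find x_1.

f(x) = 5x^2 - 7x
f'(x) = 10x + (-7), f''(x) = 10
Newton step: x_1 = x_0 - f'(x_0)/f''(x_0)
f'(0) = -7
x_1 = 0 - -7/10 = 7/10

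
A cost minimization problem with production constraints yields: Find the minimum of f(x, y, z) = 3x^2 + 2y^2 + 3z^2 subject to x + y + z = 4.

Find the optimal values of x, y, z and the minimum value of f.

Using Lagrange multipliers on f = 3x^2 + 2y^2 + 3z^2 with constraint x + y + z = 4:
Conditions: 2*3*x = lambda, 2*2*y = lambda, 2*3*z = lambda
So x = lambda/6, y = lambda/4, z = lambda/6
Substituting into constraint: lambda * (7/12) = 4
lambda = 48/7
x = 8/7, y = 12/7, z = 8/7
Minimum value = 96/7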